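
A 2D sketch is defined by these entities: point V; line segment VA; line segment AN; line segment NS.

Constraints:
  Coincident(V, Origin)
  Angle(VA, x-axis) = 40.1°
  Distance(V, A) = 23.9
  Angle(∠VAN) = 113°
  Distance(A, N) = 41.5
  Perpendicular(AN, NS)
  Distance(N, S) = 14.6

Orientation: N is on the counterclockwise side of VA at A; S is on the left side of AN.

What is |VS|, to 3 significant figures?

51.4

V is at the origin; VA runs at 40.1° with length 23.9, so A = 23.9·(cos 40.1°, sin 40.1°) = (18.3, 15.4). ∠VAN = 113.0°, so AN runs at 40.1° + (180° − 113.0°) = 107° from the x-axis; with |AN| = 41.5, N = A + 41.5·(cos 107°, sin 107°) = (6.08, 55.1). AN is perpendicular to NS; with |NS| = 14.6 on the left of AN, S = N + 14.6·(-0.956, -0.294) = (-7.88, 50.8). Then |VS| = |S − V| = 51.4.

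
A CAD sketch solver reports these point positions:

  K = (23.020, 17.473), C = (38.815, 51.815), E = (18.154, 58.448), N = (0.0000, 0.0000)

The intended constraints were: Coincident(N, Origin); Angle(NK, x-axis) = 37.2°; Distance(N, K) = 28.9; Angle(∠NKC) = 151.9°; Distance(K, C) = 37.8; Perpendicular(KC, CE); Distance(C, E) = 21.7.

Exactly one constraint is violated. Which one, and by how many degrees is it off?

Perpendicular(KC, CE) — off by 6.90°.

N = (0.00, 0.00) ✓; NK at 37.20° ✓; |NK| = 28.90 ✓; ∠NKC = 151.9° ✓; |KC| = 37.80 ✓; ∠(KC, CE) = 96.90° ✗; |CE| = 21.70 ✓.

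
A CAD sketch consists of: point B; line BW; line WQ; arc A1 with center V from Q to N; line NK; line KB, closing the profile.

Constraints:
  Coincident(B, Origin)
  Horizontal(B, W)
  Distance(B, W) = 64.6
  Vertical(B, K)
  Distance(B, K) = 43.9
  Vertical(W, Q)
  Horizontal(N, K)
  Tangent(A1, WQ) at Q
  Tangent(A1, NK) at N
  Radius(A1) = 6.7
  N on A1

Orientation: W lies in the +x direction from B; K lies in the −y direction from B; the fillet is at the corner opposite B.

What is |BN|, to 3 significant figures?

72.7

B is at the origin; BW is horizontal with |BW| = 64.6 and W on the +x side, so W = (64.6, 0.00). BK is vertical with |BK| = 43.9 and K on the −y side, so K = (0.00, -43.9). The virtual corner opposite B is at (64.6, -43.9). A1 meets WQ tangentially, so VQ is at right angles to WQ and the tangent condition forces VN to be normal to NK, with radius 6.7, so the center V sits 6.7 in from both sides at V = (57.9, -37.2). That places the tangent points at Q = (64.6, -37.2) on WQ and N = (57.9, -43.9) on NK. Then |BN| = |N − B| = 72.7.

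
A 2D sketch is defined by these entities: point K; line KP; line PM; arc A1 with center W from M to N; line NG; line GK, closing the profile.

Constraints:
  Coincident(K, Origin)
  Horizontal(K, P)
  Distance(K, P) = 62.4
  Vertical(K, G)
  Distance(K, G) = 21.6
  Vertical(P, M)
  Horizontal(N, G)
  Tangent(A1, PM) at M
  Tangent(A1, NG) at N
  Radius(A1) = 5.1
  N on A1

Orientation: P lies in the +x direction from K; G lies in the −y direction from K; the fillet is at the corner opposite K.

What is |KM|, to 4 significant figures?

64.54

The virtual corner opposite K is at (62.40, -21.60). The tangent condition forces WM to be normal to PM and A1 meets NG tangentially, so WN is at right angles to NG, with radius 5.1, so the center W sits 5.1 in from both sides at W = (57.30, -16.50). That places the tangent points at M = (62.40, -16.50) on PM and N = (57.30, -21.60) on NG. Then |KM| = |M − K| = 64.54.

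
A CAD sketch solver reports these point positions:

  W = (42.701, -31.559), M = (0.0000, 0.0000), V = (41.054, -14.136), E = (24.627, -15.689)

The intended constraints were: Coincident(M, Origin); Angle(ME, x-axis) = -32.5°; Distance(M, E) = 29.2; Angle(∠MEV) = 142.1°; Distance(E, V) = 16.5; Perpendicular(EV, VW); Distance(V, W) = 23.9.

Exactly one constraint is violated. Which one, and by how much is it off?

Distance(V, W) = 23.9 — off by 6.40.

M = (0.00, 0.00) ✓; ME at -32.50° ✓; |ME| = 29.20 ✓; ∠MEV = 142.1° ✓; |EV| = 16.50 ✓; ∠(EV, VW) = 90.00° ✓; |VW| = 17.50 ✗.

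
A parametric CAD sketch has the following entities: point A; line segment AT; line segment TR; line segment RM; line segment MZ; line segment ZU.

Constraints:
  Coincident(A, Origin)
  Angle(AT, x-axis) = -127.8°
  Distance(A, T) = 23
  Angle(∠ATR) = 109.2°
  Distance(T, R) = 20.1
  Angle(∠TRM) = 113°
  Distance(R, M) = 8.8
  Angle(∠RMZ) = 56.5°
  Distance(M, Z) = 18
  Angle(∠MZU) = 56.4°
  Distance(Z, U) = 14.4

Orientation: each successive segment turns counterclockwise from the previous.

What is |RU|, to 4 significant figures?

6.961

A is at the origin; AT runs at -127.8° with length 23.0, so T = (-14.10, -18.17). ∠ATR = 109.2° gives TR at -57.00° from the x-axis; with |TR| = 20.1, R = (-3.150, -35.03). ∠TRM = 113.0° gives RM at 10.00° from the x-axis; with |RM| = 8.8, M = (5.517, -33.50). ∠RMZ = 56.5° gives MZ at 133.5° from the x-axis; with |MZ| = 18.0, Z = (-6.874, -20.45). ∠MZU = 56.4° gives ZU at -102.9° from the x-axis; with |ZU| = 14.4, U = (-10.09, -34.48). Then |RU| = |U − R| = 6.961.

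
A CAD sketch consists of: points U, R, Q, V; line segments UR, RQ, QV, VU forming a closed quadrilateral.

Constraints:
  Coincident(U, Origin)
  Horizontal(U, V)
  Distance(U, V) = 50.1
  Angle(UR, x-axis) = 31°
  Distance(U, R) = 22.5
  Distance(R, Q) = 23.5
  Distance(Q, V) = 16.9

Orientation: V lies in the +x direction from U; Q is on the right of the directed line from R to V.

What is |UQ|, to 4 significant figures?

35.03

Checks: |RQ| = 23.50 ✓; |QV| = 16.90 ✓.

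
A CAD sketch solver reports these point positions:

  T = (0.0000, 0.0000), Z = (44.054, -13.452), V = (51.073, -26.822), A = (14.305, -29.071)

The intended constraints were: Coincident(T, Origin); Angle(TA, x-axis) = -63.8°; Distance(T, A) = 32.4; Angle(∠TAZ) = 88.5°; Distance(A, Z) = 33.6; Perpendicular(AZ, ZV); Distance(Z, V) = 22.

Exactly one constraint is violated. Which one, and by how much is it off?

Distance(Z, V) = 22 — off by 6.90.

T = (0.00, 0.00) ✓; TA at -63.80° ✓; |TA| = 32.40 ✓; ∠TAZ = 88.50° ✓; |AZ| = 33.60 ✓; ∠(AZ, ZV) = 90.00° ✓; |ZV| = 15.10 ✗.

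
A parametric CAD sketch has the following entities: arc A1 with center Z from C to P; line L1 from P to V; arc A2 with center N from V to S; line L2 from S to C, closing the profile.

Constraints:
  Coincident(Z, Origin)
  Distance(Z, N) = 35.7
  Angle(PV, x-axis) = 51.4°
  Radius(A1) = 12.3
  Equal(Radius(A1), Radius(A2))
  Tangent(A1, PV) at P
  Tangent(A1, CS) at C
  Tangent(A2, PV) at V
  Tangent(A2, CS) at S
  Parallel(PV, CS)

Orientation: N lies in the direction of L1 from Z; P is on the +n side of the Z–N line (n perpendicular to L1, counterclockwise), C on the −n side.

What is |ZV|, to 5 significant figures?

37.760

Tangency of A1 to both parallel lines with radius 12.3 puts P and C at Z ± 12.3·n: P = (-9.6127, 7.6737), C = (9.6127, -7.6737). Equal radii place V and S the same way about N: V = N + 12.3·n = (12.660, 35.574), S = N − 12.3·n = (31.885, 20.227). Then |ZV| = |V − Z| = 37.760.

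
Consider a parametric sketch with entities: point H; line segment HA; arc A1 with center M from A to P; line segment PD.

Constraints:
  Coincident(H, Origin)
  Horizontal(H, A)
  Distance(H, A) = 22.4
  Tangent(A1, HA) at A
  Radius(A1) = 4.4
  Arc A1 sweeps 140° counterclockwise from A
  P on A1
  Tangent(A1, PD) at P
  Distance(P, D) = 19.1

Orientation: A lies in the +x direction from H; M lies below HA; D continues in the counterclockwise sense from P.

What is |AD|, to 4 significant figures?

23.26

On A1, A sits at bearing 90° from M; a 140° counterclockwise sweep puts P at bearing 230°, so P = M + 4.4·(cos 230°, sin 230°) = (19.57, -7.771). The tangent condition forces MP to be normal to PD, so PD runs along (−sin 230°, cos 230°); with |PD| = 19.1, D = (34.20, -20.05). Then |AD| = |D − A| = 23.26.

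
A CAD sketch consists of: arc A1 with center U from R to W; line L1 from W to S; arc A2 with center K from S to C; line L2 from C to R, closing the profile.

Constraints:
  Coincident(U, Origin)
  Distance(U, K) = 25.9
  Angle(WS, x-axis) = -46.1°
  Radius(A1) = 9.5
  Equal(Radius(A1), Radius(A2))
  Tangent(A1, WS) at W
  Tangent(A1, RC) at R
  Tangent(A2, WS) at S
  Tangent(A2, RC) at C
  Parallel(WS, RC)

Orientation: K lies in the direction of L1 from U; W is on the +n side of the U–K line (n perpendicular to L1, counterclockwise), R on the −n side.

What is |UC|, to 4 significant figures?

27.59

The slot axis is L1's direction at -46.1°, so u = (cos -46.1°, sin -46.1°) = (0.6934, -0.7206) and n = (−sin -46.1°, cos -46.1°) = (0.7206, 0.6934). U is at the origin and K lies 25.9 along u from U, so K = 25.9·u = (17.96, -18.66). Tangency of A1 to both parallel lines with radius 9.5 puts W and R at U ± 9.5·n: W = (6.845, 6.587), R = (-6.845, -6.587). Equal radii place S and C the same way about K: S = K + 9.5·n = (24.80, -12.07), C = K − 9.5·n = (11.11, -25.25). Then |UC| = |C − U| = 27.59.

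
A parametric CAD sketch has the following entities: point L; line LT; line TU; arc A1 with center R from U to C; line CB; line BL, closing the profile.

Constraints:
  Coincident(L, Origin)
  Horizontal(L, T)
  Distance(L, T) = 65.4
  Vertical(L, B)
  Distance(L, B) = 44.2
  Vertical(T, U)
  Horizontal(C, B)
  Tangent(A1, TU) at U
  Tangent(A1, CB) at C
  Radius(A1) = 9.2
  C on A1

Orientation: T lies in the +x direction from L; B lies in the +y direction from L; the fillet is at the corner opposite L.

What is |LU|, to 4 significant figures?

74.18

The virtual corner opposite L is at (65.40, 44.20). Tangency of A1 to TU means the radius RU is perpendicular to TU and tangency of A1 to CB means the radius RC is perpendicular to CB, with radius 9.2, so the center R sits 9.2 in from both sides at R = (56.20, 35.00). That places the tangent points at U = (65.40, 35.00) on TU and C = (56.20, 44.20) on CB. Then |LU| = |U − L| = 74.18.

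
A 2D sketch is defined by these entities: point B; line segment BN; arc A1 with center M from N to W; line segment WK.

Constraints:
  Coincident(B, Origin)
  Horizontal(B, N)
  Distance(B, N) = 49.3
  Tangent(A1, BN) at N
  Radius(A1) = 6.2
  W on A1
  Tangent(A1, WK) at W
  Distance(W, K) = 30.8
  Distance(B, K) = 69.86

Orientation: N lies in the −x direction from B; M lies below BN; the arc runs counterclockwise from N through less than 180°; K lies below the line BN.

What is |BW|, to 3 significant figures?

55.7

Checks: |MW| = 6.200 ✓; ∠(MW, WK) = 90.00° ✓; |WK| = 30.80 ✓; |BK| = 69.86 ✓.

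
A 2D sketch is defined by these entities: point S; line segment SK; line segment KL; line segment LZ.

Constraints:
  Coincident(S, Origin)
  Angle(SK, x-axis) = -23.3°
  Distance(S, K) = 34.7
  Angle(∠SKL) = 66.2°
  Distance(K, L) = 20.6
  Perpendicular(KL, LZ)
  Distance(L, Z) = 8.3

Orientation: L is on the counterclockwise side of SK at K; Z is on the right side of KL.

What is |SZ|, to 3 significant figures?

40.6

S is at the origin; SK runs at -23.3° with length 34.7, so K = 34.7·(cos -23.3°, sin -23.3°) = (31.9, -13.7). ∠SKL = 66.2°, so KL runs at -23.3° + (180° − 66.2°) = 90.5° from the x-axis; with |KL| = 20.6, L = K + 20.6·(cos 90.5°, sin 90.5°) = (31.7, 6.87). KL ⟂ LZ; with |LZ| = 8.3 on the right of KL, Z = L + 8.3·(1.00, 0.00873) = (40.0, 6.95). Then |SZ| = |Z − S| = 40.6.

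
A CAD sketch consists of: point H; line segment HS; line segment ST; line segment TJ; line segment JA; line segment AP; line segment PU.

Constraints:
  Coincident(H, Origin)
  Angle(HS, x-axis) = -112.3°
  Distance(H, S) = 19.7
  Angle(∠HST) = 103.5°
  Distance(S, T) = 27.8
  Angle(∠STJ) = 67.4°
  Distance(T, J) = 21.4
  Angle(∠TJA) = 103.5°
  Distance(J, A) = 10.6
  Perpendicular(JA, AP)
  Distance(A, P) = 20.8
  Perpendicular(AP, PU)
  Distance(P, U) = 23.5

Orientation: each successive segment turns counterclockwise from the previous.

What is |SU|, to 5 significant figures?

35.626

JA ⟂ AP, so AP runs at -116.70°; with |AP| = 20.8, P = (1.1434, -27.473). AP ⟂ PU, so PU runs at -26.700°; with |PU| = 23.5, U = (22.138, -38.032). Then |SU| = |U − S| = 35.626.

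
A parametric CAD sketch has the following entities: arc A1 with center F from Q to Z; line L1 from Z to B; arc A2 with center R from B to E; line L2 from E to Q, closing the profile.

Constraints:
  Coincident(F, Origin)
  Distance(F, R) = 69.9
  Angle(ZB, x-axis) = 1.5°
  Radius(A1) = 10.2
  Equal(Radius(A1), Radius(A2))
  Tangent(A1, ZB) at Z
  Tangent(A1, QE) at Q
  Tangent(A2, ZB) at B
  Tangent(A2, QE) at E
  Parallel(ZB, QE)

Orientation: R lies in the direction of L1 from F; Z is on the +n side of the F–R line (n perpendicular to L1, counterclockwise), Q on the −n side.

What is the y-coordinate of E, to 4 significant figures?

-8.367

The slot axis is L1's direction at 1.5°, so u = (cos 1.5°, sin 1.5°) = (0.9997, 0.02618) and n = (−sin 1.5°, cos 1.5°) = (-0.02618, 0.9997). F is at the origin and R lies 69.9 along u from F, so R = 69.9·u = (69.88, 1.830). Tangency of A1 to both parallel lines with radius 10.2 puts Z and Q at F ± 10.2·n: Z = (-0.2670, 10.20), Q = (0.2670, -10.20). Equal radii place B and E the same way about R: B = R + 10.2·n = (69.61, 12.03), E = R − 10.2·n = (70.14, -8.367). So E.y = -8.367.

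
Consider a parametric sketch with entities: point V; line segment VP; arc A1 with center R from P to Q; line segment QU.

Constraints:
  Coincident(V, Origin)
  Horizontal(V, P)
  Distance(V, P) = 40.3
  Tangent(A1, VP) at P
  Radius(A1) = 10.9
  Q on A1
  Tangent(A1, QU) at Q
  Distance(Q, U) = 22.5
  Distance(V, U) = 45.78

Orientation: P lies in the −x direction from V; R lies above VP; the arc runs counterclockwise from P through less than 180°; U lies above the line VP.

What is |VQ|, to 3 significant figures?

31.6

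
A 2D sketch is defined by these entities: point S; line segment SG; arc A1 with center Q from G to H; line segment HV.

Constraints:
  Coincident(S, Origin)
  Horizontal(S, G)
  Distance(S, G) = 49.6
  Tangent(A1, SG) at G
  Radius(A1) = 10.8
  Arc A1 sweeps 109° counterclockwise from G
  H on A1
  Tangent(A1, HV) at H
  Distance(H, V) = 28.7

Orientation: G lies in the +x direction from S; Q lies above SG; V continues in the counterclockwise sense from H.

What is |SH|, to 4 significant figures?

61.50

The tangent condition forces QG to be normal to SG, so Q = G + (0, 10.8) = (49.60, 10.80). On A1, G sits at bearing -90° from Q; a 109° counterclockwise sweep puts H at bearing 19°, so H = Q + 10.8·(cos 19°, sin 19°) = (59.81, 14.32). Then |SH| = |H − S| = 61.50.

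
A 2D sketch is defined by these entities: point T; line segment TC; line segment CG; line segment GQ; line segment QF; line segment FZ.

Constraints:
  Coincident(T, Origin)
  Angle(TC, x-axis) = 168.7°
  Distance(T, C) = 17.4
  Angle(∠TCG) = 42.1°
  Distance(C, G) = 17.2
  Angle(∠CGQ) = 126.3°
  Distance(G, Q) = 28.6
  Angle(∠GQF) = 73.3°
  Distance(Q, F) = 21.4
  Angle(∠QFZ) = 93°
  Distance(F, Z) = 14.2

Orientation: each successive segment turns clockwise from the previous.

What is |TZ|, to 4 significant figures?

7.004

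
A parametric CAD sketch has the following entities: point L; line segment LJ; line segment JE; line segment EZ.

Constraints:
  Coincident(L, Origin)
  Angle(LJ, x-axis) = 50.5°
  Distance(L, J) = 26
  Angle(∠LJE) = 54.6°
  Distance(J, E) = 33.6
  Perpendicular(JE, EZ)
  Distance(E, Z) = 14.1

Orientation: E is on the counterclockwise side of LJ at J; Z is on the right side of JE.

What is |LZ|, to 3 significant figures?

39.9

∠LJE = 54.6°, so JE runs at 50.5° + (180° − 54.6°) = 176° from the x-axis; with |JE| = 33.6, E = J + 33.6·(cos 176°, sin 176°) = (-17.0, 22.5). JE is perpendicular to EZ; with |EZ| = 14.1 on the right of JE, Z = E + 14.1·(0.0715, 0.997) = (-16.0, 36.5). Then |LZ| = |Z − L| = 39.9.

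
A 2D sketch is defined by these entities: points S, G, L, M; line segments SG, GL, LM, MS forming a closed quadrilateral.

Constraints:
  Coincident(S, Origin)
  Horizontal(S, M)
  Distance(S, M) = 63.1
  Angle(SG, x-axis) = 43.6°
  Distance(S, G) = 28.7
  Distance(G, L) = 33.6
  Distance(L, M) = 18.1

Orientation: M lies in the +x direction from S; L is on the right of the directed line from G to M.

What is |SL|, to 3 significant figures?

45.4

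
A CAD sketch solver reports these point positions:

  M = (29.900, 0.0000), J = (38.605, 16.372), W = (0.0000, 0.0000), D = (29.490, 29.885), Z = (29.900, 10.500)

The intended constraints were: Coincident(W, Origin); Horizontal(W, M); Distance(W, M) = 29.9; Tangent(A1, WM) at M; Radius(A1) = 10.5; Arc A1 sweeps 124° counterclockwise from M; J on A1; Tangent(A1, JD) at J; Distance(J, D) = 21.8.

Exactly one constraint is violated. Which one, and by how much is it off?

Distance(J, D) = 21.8 — off by 5.50.

W = (0.00, 0.00) ✓; W.y = 0.00, M.y = 0.00 ✓; |WM| = 29.90 ✓; ∠(ZM, MW) = 90.00° ✓; |ZM| = 10.50 ✓; bearing(Z→J) − bearing(Z→M) = 124.0° ✓; |ZJ| = 10.50 ✓; ∠(ZJ, JD) = 90.00° ✓; |JD| = 16.30 ✗.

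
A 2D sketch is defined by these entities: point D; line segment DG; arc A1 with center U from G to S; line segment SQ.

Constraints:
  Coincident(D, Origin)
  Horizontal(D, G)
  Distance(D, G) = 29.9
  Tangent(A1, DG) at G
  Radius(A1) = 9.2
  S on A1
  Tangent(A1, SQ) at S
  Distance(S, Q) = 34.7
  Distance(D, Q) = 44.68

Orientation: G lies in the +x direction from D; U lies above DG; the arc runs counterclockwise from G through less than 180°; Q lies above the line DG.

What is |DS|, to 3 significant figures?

40.0

D is at the origin; DG is horizontal with |DG| = 29.9 and G on the +x side, so G = (29.9, 0.00). The tangent condition forces UG to be normal to DG, so U = G + (0, 9.2) = (29.9, 9.20). Since US ⟂ SQ (tangency), |UQ| = √(9.2² + 34.7²) = 35.9 regardless of where S sits on A1. So Q lies on both circle(D, 44.68) and circle(U, 35.9); the above-DG intersection is Q = (15.3, 42.0). S is the foot of the tangent from Q: S = (37.1, 15.0).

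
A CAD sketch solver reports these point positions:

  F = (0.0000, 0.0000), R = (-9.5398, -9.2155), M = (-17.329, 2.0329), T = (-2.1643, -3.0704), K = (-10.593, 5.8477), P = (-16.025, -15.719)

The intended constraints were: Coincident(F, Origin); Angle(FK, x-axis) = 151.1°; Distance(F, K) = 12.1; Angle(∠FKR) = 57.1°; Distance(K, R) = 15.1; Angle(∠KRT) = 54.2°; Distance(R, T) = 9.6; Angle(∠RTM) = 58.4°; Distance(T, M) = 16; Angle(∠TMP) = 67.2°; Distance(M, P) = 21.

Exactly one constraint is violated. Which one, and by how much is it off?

Distance(M, P) = 21 — off by 3.20.

F = (0.00, 0.00) ✓; FK at 151.1° ✓; |FK| = 12.10 ✓; ∠FKR = 57.10° ✓; |KR| = 15.10 ✓; ∠KRT = 54.20° ✓; |RT| = 9.600 ✓; ∠RTM = 58.40° ✓; |TM| = 16.00 ✓; ∠TMP = 67.20° ✓; |MP| = 17.80 ✗.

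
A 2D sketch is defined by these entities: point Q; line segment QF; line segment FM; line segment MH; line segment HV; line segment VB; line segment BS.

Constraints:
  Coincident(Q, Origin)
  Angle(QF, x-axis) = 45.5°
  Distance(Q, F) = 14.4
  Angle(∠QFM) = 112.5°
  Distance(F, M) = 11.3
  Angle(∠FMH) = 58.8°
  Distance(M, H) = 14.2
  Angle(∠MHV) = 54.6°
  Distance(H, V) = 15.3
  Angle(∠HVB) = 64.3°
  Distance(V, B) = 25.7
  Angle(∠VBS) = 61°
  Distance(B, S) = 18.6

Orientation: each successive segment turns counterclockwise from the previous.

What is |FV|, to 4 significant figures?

2.853

Q is at the origin; QF runs at 45.5° with length 14.4, so F = (10.09, 10.27). ∠QFM = 112.5° gives FM at 113.0° from the x-axis; with |FM| = 11.3, M = (5.678, 20.67). ∠FMH = 58.8° gives MH at -125.8° from the x-axis; with |MH| = 14.2, H = (-2.629, 9.155). ∠MHV = 54.6° gives HV at -0.4000° from the x-axis; with |HV| = 15.3, V = (12.67, 9.049). Then |FV| = |V − F| = 2.853.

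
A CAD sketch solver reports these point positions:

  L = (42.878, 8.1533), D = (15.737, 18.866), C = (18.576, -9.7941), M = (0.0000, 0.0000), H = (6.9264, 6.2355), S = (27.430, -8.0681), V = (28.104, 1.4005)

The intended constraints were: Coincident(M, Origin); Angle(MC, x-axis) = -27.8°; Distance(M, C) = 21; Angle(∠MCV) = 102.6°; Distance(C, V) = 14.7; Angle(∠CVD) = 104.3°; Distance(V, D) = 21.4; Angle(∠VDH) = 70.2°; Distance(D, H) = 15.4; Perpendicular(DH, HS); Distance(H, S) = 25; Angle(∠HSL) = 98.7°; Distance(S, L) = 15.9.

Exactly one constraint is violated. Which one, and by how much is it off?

Distance(S, L) = 15.9 — off by 6.50.

M = (0.00, 0.00) ✓; MC at -27.80° ✓; |MC| = 21.00 ✓; ∠MCV = 102.6° ✓; |CV| = 14.70 ✓; ∠CVD = 104.3° ✓; |VD| = 21.40 ✓; ∠VDH = 70.20° ✓; |DH| = 15.40 ✓; ∠(DH, HS) = 90.00° ✓; |HS| = 25.00 ✓; ∠HSL = 98.70° ✓; |SL| = 22.40 ✗.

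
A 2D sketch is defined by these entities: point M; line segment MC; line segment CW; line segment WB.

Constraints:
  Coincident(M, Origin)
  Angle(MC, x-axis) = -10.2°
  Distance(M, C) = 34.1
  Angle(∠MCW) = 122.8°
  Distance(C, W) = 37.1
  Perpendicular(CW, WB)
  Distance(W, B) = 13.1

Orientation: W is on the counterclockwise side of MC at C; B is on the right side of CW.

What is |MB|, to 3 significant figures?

69.5

M is at the origin; MC runs at -10.2° with length 34.1, so C = 34.1·(cos -10.2°, sin -10.2°) = (33.6, -6.04). ∠MCW = 122.8°, so CW runs at -10.2° + (180° − 122.8°) = 47.0° from the x-axis; with |CW| = 37.1, W = C + 37.1·(cos 47.0°, sin 47.0°) = (58.9, 21.1). CW is perpendicular to WB; with |WB| = 13.1 on the right of CW, B = W + 13.1·(0.731, -0.682) = (68.4, 12.2). Then |MB| = |B − M| = 69.5.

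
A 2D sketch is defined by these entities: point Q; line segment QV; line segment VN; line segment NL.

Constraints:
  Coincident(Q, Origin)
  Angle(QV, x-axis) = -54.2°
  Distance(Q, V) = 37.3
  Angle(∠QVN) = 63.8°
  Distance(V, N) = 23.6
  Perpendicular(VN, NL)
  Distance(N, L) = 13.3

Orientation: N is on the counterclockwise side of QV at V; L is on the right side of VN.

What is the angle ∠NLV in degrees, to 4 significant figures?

60.60°

Q is at the origin; QV runs at -54.2° with length 37.3, so V = 37.3·(cos -54.2°, sin -54.2°) = (21.82, -30.25). ∠QVN = 63.8°, so VN runs at -54.2° + (180° − 63.8°) = 62.00° from the x-axis; with |VN| = 23.6, N = V + 23.6·(cos 62.00°, sin 62.00°) = (32.90, -9.415). The perpendicularity gives NL at right angles to VN; with |NL| = 13.3 on the right of VN, L = N + 13.3·(0.8829, -0.4695) = (44.64, -15.66). Then cos ∠NLV = LN·LV / (|LN||LV|), giving 60.60°.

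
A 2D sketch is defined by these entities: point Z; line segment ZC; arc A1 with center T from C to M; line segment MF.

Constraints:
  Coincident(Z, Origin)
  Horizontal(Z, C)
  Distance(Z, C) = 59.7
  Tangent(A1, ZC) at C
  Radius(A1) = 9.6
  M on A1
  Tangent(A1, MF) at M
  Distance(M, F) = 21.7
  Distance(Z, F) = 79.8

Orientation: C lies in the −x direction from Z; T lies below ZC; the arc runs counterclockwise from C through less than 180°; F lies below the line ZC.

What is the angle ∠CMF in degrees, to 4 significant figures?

142.7°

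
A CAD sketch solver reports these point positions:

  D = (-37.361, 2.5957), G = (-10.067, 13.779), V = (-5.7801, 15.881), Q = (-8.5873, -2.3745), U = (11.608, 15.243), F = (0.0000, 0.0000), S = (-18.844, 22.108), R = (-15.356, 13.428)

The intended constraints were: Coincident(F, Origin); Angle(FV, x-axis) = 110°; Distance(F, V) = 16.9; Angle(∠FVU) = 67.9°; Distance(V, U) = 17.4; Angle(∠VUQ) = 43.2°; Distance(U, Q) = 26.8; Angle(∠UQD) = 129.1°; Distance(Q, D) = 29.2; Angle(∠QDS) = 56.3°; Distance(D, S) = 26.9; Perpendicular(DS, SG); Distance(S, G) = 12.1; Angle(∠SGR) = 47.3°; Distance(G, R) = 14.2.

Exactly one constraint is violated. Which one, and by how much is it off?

Distance(G, R) = 14.2 — off by 8.90.

F = (0.00, 0.00) ✓; FV at 110.0° ✓; |FV| = 16.90 ✓; ∠FVU = 67.90° ✓; |VU| = 17.40 ✓; ∠VUQ = 43.20° ✓; |UQ| = 26.80 ✓; ∠UQD = 129.1° ✓; |QD| = 29.20 ✓; ∠QDS = 56.30° ✓; |DS| = 26.90 ✓; ∠(DS, SG) = 90.00° ✓; |SG| = 12.10 ✓; ∠SGR = 47.30° ✓; |GR| = 5.301 ✗.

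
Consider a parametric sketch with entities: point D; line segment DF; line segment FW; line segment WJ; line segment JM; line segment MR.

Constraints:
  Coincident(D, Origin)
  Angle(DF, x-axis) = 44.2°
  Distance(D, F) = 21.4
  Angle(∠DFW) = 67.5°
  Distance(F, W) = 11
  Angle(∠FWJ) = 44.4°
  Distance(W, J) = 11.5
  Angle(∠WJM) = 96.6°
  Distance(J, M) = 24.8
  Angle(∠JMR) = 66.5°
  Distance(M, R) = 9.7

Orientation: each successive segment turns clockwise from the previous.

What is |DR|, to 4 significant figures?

35.64

∠WJM = 96.6° gives JM at 72.70° from the x-axis; with |JM| = 24.8, M = (16.27, 33.04). ∠JMR = 66.5° gives MR at -40.80° from the x-axis; with |MR| = 9.7, R = (23.61, 26.70). Then |DR| = |R − D| = 35.64.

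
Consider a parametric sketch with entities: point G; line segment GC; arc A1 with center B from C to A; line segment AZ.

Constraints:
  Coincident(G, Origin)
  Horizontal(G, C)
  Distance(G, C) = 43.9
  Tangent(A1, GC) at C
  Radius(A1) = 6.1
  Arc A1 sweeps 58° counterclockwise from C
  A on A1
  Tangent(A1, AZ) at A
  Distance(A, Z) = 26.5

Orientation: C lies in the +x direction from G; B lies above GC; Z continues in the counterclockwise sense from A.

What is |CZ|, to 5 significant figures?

31.803

On A1, C sits at bearing -90° from B; a 58° counterclockwise sweep puts A at bearing -32°, so A = B + 6.1·(cos -32°, sin -32°) = (49.073, 2.8675). The tangent condition forces BA to be normal to AZ, so AZ runs along (−sin -32°, cos -32°); with |AZ| = 26.5, Z = (63.116, 25.341). Then |CZ| = |Z − C| = 31.803.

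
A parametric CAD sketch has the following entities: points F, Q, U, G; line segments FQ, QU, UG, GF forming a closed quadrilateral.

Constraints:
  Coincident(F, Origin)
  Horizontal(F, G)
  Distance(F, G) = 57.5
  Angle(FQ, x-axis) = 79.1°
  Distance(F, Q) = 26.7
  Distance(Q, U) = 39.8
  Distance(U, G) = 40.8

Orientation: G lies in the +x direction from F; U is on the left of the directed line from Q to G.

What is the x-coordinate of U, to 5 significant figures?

43.020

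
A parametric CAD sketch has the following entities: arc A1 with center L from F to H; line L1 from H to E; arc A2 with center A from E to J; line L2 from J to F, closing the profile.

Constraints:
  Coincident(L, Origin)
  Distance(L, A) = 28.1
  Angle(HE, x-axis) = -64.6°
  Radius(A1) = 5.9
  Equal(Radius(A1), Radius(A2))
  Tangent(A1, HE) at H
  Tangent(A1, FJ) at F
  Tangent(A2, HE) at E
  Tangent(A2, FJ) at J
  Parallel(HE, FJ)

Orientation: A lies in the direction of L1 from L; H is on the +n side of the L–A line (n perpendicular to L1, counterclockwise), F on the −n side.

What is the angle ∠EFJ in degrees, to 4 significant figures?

22.78°

The slot axis is L1's direction at -64.6°, so u = (cos -64.6°, sin -64.6°) = (0.4289, -0.9033) and n = (−sin -64.6°, cos -64.6°) = (0.9033, 0.4289). L is at the origin and A lies 28.1 along u from L, so A = 28.1·u = (12.05, -25.38). Tangency of A1 to both parallel lines with radius 5.9 puts H and F at L ± 5.9·n: H = (5.330, 2.531), F = (-5.330, -2.531). Equal radii place E and J the same way about A: E = A + 5.9·n = (17.38, -22.85), J = A − 5.9·n = (6.723, -27.91). Then cos ∠EFJ = FE·FJ / (|FE||FJ|), giving 22.78°.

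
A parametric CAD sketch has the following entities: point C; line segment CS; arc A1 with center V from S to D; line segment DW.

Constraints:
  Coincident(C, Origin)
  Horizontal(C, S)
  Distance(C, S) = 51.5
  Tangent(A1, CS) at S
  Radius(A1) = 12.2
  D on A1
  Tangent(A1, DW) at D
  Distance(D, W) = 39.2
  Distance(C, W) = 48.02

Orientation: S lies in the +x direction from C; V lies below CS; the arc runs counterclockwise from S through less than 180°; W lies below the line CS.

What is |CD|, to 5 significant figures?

41.119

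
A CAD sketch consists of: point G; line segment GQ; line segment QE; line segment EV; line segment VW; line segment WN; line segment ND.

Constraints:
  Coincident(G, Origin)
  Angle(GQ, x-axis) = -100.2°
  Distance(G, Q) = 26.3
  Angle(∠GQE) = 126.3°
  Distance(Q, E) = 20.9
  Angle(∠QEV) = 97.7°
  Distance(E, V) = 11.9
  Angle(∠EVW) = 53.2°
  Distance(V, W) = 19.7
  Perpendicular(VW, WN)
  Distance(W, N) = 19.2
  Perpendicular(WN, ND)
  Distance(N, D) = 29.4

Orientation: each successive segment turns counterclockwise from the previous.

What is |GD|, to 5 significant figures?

59.858

G is at the origin; GQ runs at -100.2° with length 26.3, so Q = (-4.6573, -25.884). ∠GQE = 126.3° gives QE at -46.500° from the x-axis; with |QE| = 20.9, E = (9.7293, -41.045). ∠QEV = 97.7° gives EV at 35.800° from the x-axis; with |EV| = 11.9, V = (19.381, -34.084). ∠EVW = 53.2° gives VW at 162.60° from the x-axis; with |VW| = 19.7, W = (0.58241, -28.193). VW ⟂ WN, so WN runs at -107.40°; with |WN| = 19.2, N = (-5.1592, -46.514). The perpendicularity gives ND at right angles to WN, so ND runs at -17.400°; with |ND| = 29.4, D = (22.895, -55.306). Then |GD| = |D − G| = 59.858.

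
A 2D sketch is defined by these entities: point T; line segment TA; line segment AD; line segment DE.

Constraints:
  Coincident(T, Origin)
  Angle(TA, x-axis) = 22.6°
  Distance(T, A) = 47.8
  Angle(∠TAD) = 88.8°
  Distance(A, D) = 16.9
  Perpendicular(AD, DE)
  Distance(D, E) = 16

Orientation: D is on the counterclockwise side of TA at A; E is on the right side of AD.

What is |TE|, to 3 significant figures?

65.7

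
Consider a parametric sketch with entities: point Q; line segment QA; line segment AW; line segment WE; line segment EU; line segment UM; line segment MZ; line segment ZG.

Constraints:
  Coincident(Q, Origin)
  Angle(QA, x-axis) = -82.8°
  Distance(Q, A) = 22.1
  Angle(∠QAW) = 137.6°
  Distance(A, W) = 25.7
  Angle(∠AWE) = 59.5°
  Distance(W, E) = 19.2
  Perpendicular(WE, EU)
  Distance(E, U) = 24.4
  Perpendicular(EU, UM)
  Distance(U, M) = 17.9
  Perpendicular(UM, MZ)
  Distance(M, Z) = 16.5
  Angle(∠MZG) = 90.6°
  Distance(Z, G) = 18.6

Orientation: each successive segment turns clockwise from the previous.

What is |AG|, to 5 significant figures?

15.983

Q is at the origin; QA runs at -82.8° with length 22.1, so A = (2.7699, -21.926). ∠QAW = 137.6° gives AW at -125.20° from the x-axis; with |AW| = 25.7, W = (-12.044, -42.926). ∠AWE = 59.5° gives WE at 114.30° from the x-axis; with |WE| = 19.2, E = (-19.946, -25.427). WE ⟂ EU, so EU runs at 24.300°; with |EU| = 24.4, U = (2.2927, -15.386). EU is perpendicular to UM, so UM runs at -65.700°; with |UM| = 17.9, M = (9.6588, -31.701). UM is perpendicular to MZ, so MZ runs at -155.70°; with |MZ| = 16.5, Z = (-5.3793, -38.491). ∠MZG = 90.6° gives ZG at 114.90° from the x-axis; with |ZG| = 18.6, G = (-13.211, -21.620). Then |AG| = |G − A| = 15.983.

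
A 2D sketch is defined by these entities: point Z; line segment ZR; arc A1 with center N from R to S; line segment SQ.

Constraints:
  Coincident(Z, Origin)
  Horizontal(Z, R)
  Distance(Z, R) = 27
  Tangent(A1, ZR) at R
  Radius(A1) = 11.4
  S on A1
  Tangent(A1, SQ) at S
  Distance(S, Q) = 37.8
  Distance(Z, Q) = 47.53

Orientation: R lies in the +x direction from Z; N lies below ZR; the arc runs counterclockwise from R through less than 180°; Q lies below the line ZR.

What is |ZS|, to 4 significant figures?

18.37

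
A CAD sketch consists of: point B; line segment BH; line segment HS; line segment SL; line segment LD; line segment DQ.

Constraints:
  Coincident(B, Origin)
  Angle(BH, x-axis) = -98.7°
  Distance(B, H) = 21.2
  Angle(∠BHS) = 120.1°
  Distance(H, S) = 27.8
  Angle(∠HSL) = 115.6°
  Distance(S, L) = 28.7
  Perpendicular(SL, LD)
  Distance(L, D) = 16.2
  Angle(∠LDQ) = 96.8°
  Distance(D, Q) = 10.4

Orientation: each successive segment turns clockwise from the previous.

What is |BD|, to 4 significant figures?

39.03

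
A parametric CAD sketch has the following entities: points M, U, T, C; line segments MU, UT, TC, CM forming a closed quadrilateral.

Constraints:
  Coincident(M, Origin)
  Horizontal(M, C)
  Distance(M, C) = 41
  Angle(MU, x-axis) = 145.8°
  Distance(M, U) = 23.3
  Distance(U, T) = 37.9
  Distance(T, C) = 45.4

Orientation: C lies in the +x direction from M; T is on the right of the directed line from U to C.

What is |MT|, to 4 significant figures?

19.53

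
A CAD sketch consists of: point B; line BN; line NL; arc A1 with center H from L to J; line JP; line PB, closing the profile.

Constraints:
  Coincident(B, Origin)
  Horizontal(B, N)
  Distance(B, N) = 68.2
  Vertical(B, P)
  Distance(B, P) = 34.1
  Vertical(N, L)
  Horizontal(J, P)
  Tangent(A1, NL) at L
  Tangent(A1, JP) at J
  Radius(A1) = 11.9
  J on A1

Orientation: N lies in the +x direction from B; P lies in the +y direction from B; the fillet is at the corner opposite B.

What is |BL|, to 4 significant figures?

71.72

B is at the origin; BN is horizontal with |BN| = 68.2 and N on the +x side, so N = (68.20, 0.000). BP is vertical with |BP| = 34.1 and P on the +y side, so P = (0.000, 34.10). The virtual corner opposite B is at (68.20, 34.10). The tangent condition forces HL to be normal to NL and A1 meets JP tangentially, so HJ is at right angles to JP, with radius 11.9, so the center H sits 11.9 in from both sides at H = (56.30, 22.20). That places the tangent points at L = (68.20, 22.20) on NL and J = (56.30, 34.10) on JP. Then |BL| = |L − B| = 71.72.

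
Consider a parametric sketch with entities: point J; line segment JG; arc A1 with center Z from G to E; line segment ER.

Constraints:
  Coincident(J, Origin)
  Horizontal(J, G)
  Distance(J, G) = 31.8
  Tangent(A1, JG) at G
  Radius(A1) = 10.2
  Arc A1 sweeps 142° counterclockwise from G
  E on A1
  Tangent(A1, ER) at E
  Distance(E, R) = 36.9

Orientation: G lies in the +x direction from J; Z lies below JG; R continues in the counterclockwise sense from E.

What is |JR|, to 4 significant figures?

68.25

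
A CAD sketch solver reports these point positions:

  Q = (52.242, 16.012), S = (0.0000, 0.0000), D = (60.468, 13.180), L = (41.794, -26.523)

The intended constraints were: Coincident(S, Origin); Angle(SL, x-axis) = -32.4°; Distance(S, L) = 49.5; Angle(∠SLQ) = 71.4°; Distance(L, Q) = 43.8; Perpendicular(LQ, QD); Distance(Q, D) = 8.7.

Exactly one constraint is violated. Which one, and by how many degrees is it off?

Perpendicular(LQ, QD) — off by 5.20°.

S = (0.00, 0.00) ✓; SL at -32.40° ✓; |SL| = 49.50 ✓; ∠SLQ = 71.40° ✓; |LQ| = 43.80 ✓; ∠(LQ, QD) = 95.20° ✗; |QD| = 8.700 ✓.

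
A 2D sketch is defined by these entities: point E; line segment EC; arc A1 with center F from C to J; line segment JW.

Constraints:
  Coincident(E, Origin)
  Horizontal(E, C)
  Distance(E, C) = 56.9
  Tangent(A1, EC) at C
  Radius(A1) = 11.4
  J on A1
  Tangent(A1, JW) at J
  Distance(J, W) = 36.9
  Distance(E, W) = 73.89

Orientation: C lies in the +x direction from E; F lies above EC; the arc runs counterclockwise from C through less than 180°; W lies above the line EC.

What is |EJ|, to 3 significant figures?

69.3

E is at the origin; EC is horizontal with |EC| = 56.9 and C on the +x side, so C = (56.9, 0.00). A1 meets EC tangentially, so FC is at right angles to EC, so F = C + (0, 11.4) = (56.9, 11.4). Since FJ ⟂ JW (tangency), |FW| = √(11.4² + 36.9²) = 38.6 regardless of where J sits on A1. So W lies on both circle(E, 73.89) and circle(F, 38.6); the above-EC intersection is W = (54.5, 49.9). J is the foot of the tangent from W: J = (67.6, 15.4).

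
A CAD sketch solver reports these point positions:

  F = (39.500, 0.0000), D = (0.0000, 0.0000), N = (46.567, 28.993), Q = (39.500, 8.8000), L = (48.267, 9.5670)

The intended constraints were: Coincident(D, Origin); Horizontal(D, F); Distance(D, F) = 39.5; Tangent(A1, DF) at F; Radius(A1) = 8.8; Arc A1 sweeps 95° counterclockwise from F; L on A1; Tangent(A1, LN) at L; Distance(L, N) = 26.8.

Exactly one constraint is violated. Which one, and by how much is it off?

Distance(L, N) = 26.8 — off by 7.30.

D = (0.00, 0.00) ✓; D.y = 0.00, F.y = 0.00 ✓; |DF| = 39.50 ✓; ∠(QF, FD) = 90.00° ✓; |QF| = 8.800 ✓; bearing(Q→L) − bearing(Q→F) = 95.00° ✓; |QL| = 8.800 ✓; ∠(QL, LN) = 90.00° ✓; |LN| = 19.50 ✗.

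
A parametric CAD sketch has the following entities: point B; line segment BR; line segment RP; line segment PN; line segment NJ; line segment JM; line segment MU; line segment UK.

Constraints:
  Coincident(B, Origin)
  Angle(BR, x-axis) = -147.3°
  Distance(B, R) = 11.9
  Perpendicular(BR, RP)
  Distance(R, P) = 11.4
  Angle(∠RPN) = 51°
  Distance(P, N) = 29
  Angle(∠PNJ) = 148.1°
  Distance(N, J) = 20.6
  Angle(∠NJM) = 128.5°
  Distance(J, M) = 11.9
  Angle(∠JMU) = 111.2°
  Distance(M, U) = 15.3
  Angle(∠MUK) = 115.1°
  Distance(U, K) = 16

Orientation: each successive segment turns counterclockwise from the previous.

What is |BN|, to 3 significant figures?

12.7

B is at the origin; BR runs at -147.3° with length 11.9, so R = (-10.0, -6.43). The perpendicularity gives RP at right angles to BR, so RP runs at -57.3°; with |RP| = 11.4, P = (-3.86, -16.0). ∠RPN = 51.0° gives PN at 71.7° from the x-axis; with |PN| = 29.0, N = (5.25, 11.5). Then |BN| = |N − B| = 12.7.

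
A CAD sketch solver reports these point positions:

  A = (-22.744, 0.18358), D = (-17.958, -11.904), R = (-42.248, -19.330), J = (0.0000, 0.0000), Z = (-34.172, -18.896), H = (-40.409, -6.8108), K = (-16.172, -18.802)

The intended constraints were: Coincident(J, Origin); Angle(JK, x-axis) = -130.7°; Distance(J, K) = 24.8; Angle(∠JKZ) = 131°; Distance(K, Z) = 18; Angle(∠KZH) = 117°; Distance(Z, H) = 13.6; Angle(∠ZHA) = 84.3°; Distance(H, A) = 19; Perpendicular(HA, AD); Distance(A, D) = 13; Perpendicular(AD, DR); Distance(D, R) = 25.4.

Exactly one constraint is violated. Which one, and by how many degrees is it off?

Perpendicular(AD, DR) — off by 4.60°.

J = (0.00, 0.00) ✓; JK at -130.7° ✓; |JK| = 24.80 ✓; ∠JKZ = 131.0° ✓; |KZ| = 18.00 ✓; ∠KZH = 117.0° ✓; |ZH| = 13.60 ✓; ∠ZHA = 84.30° ✓; |HA| = 19.00 ✓; ∠(HA, AD) = 90.00° ✓; |AD| = 13.00 ✓; ∠(AD, DR) = 94.60° ✗; |DR| = 25.40 ✓.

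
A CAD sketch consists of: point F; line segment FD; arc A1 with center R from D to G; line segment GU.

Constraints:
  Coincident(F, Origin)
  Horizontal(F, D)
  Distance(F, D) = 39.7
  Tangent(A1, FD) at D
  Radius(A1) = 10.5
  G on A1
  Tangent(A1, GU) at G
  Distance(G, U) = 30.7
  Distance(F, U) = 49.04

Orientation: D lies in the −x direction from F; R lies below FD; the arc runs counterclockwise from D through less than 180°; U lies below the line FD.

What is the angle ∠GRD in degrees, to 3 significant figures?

131°

Checks: |RG| = 10.50 ✓; ∠(RG, GU) = 90.00° ✓; |GU| = 30.70 ✓; |FU| = 49.04 ✓.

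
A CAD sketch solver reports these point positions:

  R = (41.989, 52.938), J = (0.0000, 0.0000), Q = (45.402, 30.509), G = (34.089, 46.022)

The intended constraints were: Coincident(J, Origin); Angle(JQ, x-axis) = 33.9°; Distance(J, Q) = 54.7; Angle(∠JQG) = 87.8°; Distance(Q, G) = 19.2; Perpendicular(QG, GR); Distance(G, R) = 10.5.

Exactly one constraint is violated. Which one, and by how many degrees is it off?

Perpendicular(QG, GR) — off by 5.10°.

J = (0.00, 0.00) ✓; JQ at 33.90° ✓; |JQ| = 54.70 ✓; ∠JQG = 87.80° ✓; |QG| = 19.20 ✓; ∠(QG, GR) = 84.90° ✗; |GR| = 10.50 ✓.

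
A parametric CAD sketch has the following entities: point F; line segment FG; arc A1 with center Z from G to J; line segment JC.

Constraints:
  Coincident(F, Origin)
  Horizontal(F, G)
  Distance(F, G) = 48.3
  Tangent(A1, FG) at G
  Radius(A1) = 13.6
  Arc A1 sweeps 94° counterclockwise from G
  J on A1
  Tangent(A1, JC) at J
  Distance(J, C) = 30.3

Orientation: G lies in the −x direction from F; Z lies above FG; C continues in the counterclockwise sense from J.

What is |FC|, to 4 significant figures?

57.99

F is at the origin; F and G share the same y with |FG| = 48.3 and G on the −x side, so G = (-48.30, 0.000). Tangency of A1 to FG means the radius ZG is perpendicular to FG, so Z = G + (0, 13.6) = (-48.30, 13.60). On A1, G sits at bearing -90° from Z; a 94° counterclockwise sweep puts J at bearing 4°, so J = Z + 13.6·(cos 4°, sin 4°) = (-34.73, 14.55). The tangent condition forces ZJ to be normal to JC, so JC runs along (−sin 4°, cos 4°); with |JC| = 30.3, C = (-36.85, 44.77). Then |FC| = |C − F| = 57.99.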